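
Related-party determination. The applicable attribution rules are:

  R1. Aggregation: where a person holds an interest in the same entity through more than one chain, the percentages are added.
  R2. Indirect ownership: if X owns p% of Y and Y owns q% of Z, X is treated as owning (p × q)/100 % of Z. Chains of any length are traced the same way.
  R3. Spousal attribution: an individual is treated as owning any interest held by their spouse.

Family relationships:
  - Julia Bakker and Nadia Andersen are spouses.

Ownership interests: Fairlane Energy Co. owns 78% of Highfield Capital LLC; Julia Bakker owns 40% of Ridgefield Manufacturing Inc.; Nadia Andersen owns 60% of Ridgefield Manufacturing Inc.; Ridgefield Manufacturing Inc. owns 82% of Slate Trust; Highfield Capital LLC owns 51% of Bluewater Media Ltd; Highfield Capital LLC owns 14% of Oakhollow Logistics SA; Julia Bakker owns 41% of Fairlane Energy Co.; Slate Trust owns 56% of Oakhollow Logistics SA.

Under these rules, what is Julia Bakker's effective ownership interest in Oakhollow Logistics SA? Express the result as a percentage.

By spousal attribution (R3), Julia Bakker is treated as also owning Nadia Andersen's interest in Ridgefield Manufacturing Inc, giving 40% + 60% = 100%.
Chain via Ridgefield Manufacturing Inc. → Slate Trust (R2): 100% × 82% × 56% = 45.92% of Oakhollow Logistics SA.
Chain via Fairlane Energy Co. → Highfield Capital LLC (R2): 41% × 78% × 14% = 4.4772% of Oakhollow Logistics SA.
Aggregating (R1): 45.92% + 4.4772% = 50.3972%.

50.3972%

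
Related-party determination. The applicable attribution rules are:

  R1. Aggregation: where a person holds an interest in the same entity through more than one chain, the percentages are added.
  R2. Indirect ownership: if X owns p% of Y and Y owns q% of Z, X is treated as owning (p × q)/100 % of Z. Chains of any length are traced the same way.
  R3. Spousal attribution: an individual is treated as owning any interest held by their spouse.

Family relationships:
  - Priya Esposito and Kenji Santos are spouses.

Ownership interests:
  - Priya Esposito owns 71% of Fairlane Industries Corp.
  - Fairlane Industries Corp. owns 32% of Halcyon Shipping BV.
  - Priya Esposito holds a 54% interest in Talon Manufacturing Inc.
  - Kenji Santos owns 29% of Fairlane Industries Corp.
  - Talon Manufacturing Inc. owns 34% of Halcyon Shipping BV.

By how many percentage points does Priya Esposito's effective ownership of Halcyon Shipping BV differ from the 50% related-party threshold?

0.36

By spousal attribution (R3), Priya Esposito is treated as also owning Kenji Santos's interest in Fairlane Industries Corp, giving 71% + 29% = 100%.
Chain via Fairlane Industries Corp. (R2): 100% × 32% = 32% of Halcyon Shipping BV.
Chain via Talon Manufacturing Inc. (R2): 54% × 34% = 18.36% of Halcyon Shipping BV.
Aggregating (R1): 32% + 18.36% = 50.36%.
50.36% exceeds the 50% threshold by 0.36 percentage points.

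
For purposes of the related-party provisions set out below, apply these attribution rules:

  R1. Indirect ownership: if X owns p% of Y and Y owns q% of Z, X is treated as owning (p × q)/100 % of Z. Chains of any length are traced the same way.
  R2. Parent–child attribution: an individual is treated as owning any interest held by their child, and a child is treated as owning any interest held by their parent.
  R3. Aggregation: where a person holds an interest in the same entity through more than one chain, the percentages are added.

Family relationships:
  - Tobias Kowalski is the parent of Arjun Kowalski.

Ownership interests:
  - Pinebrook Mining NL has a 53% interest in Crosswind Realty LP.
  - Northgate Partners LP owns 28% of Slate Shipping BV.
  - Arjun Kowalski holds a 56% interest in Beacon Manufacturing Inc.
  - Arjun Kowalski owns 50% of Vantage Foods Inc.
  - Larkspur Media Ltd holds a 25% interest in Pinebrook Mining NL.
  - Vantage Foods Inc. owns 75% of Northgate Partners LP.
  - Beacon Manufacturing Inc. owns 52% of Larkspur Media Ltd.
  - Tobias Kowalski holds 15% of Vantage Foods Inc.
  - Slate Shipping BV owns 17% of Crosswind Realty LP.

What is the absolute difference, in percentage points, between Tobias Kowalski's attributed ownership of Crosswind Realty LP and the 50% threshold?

43.8211

By parent–child attribution (R2), Tobias Kowalski is treated as also owning Arjun Kowalski's interest in Vantage Foods Inc, giving 15% + 50% = 65%.
By parent–child attribution (R2), Tobias Kowalski is treated as owning Arjun Kowalski's 56% interest in Beacon Manufacturing Inc.
Chain via Vantage Foods Inc. → Northgate Partners LP → Slate Shipping BV (R1): 65% × 75% × 28% × 17% = 2.3205% of Crosswind Realty LP.
Chain via Beacon Manufacturing Inc. → Larkspur Media Ltd → Pinebrook Mining NL (R1): 56% × 52% × 25% × 53% = 3.8584% of Crosswind Realty LP.
Aggregating (R3): 2.3205% + 3.8584% = 6.1789%.
6.1789% falls short of the 50% threshold by 43.8211 percentage points.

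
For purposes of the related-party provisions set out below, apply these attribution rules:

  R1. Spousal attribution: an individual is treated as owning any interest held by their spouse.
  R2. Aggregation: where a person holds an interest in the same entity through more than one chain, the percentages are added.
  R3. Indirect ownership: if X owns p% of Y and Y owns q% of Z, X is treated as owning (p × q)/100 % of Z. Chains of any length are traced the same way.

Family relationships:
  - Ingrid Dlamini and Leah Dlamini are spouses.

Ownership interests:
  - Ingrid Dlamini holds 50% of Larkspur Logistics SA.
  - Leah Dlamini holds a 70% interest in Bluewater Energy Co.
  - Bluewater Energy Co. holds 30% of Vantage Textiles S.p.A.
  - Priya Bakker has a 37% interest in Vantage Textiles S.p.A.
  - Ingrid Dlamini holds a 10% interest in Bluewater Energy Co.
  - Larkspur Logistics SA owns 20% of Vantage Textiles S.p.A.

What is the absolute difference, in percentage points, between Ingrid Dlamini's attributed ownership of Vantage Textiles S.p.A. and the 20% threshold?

By spousal attribution (R1), Ingrid Dlamini is treated as also owning Leah Dlamini's interest in Bluewater Energy Co, giving 10% + 70% = 80%.
Chain via Larkspur Logistics SA (R3): 50% × 20% = 10% of Vantage Textiles S.p.A.
Chain via Bluewater Energy Co. (R3): 80% × 30% = 24% of Vantage Textiles S.p.A.
Aggregating (R2): 10% + 24% = 34%.
34% exceeds the 20% threshold by 14 percentage points.

14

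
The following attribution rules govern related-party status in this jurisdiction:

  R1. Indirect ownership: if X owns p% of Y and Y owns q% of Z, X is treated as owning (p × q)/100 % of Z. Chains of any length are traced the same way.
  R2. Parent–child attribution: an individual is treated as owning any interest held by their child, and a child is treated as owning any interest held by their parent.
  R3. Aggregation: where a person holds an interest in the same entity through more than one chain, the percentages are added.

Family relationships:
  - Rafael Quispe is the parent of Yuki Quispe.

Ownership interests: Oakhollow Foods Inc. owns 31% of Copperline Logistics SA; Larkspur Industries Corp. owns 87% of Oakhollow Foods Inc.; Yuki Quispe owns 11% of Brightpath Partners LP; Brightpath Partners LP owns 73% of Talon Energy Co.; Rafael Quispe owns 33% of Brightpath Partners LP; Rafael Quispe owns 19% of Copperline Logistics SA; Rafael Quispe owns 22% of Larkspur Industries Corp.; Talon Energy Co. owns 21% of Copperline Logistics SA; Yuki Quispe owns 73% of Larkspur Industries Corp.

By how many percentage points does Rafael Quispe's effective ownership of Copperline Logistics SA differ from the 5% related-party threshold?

46.3667

By parent–child attribution (R2), Rafael Quispe is treated as also owning Yuki Quispe's interest in Brightpath Partners LP, giving 33% + 11% = 44%.
By parent–child attribution (R2), Rafael Quispe is treated as also owning Yuki Quispe's interest in Larkspur Industries Corp, giving 22% + 73% = 95%.
Chain via Brightpath Partners LP → Talon Energy Co. (R1): 44% × 73% × 21% = 6.7452% of Copperline Logistics SA.
Chain via Larkspur Industries Corp. → Oakhollow Foods Inc. (R1): 95% × 87% × 31% = 25.6215% of Copperline Logistics SA.
Direct interest in Copperline Logistics SA: 19%.
Aggregating (R3): 6.7452% + 25.6215% + 19% = 51.3667%.
51.3667% exceeds the 5% threshold by 46.3667 percentage points.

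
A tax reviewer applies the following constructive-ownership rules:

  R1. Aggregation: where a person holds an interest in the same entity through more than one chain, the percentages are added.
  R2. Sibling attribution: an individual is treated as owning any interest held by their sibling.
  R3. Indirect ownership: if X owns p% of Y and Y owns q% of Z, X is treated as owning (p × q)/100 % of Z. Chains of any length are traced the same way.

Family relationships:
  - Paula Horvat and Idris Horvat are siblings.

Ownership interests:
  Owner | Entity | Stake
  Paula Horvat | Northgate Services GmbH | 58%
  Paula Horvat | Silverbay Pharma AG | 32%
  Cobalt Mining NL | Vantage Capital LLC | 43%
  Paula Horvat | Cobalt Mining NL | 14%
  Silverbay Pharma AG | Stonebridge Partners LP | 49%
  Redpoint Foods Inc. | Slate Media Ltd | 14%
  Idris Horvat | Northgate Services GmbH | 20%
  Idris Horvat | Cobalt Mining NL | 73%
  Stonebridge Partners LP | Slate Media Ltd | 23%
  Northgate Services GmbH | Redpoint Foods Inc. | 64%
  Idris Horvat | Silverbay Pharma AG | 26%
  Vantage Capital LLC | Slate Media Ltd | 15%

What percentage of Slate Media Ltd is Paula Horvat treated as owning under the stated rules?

19.1369%

By sibling attribution (R2), Paula Horvat is treated as also owning Idris Horvat's interest in Silverbay Pharma AG, giving 32% + 26% = 58%.
By sibling attribution (R2), Paula Horvat is treated as also owning Idris Horvat's interest in Cobalt Mining NL, giving 14% + 73% = 87%.
By sibling attribution (R2), Paula Horvat is treated as also owning Idris Horvat's interest in Northgate Services GmbH, giving 58% + 20% = 78%.
Chain via Silverbay Pharma AG → Stonebridge Partners LP (R3): 58% × 49% × 23% = 6.5366% of Slate Media Ltd.
Chain via Cobalt Mining NL → Vantage Capital LLC (R3): 87% × 43% × 15% = 5.6115% of Slate Media Ltd.
Chain via Northgate Services GmbH → Redpoint Foods Inc. (R3): 78% × 64% × 14% = 6.9888% of Slate Media Ltd.
Aggregating (R1): 6.5366% + 5.6115% + 6.9888% = 19.1369%.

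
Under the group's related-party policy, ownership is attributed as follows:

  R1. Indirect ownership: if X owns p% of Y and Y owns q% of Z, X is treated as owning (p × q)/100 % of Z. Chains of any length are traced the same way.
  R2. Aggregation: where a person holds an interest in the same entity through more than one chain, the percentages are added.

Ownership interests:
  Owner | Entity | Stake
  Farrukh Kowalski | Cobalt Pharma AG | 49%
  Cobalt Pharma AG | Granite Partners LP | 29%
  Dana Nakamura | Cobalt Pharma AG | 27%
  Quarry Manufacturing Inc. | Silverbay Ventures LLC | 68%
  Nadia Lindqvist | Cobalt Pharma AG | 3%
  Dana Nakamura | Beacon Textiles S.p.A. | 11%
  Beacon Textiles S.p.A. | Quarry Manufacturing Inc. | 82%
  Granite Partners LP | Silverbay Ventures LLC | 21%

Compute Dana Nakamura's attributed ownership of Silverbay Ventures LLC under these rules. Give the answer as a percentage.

7.7779%

Chain via Cobalt Pharma AG → Granite Partners LP (R1): 27% × 29% × 21% = 1.6443% of Silverbay Ventures LLC.
Chain via Beacon Textiles S.p.A. → Quarry Manufacturing Inc. (R1): 11% × 82% × 68% = 6.1336% of Silverbay Ventures LLC.
Aggregating (R2): 1.6443% + 6.1336% = 7.7779%.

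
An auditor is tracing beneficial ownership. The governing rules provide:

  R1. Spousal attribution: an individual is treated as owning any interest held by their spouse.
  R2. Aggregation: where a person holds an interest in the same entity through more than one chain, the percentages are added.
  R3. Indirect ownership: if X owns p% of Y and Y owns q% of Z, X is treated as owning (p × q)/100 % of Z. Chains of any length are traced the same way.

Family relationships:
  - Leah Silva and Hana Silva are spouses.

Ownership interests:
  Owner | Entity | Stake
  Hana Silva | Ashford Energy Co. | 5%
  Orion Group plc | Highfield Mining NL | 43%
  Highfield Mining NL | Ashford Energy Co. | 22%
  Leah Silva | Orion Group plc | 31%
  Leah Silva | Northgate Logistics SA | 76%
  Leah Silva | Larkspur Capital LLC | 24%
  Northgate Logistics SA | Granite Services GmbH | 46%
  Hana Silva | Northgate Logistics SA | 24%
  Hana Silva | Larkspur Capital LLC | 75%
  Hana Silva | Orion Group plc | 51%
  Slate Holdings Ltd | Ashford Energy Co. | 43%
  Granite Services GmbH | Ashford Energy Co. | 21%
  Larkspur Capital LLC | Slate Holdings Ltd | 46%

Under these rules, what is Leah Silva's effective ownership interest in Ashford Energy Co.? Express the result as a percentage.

41.9994%

By spousal attribution (R1), Leah Silva is treated as also owning Hana Silva's interest in Larkspur Capital LLC, giving 24% + 75% = 99%.
By spousal attribution (R1), Leah Silva is treated as also owning Hana Silva's interest in Northgate Logistics SA, giving 76% + 24% = 100%.
By spousal attribution (R1), Leah Silva is treated as also owning Hana Silva's interest in Orion Group plc, giving 31% + 51% = 82%.
By spousal attribution (R1), Leah Silva is treated as owning Hana Silva's 5% interest in Ashford Energy Co.
Chain via Larkspur Capital LLC → Slate Holdings Ltd (R3): 99% × 46% × 43% = 19.5822% of Ashford Energy Co.
Chain via Northgate Logistics SA → Granite Services GmbH (R3): 100% × 46% × 21% = 9.66% of Ashford Energy Co.
Chain via Orion Group plc → Highfield Mining NL (R3): 82% × 43% × 22% = 7.7572% of Ashford Energy Co.
Direct interest in Ashford Energy Co: 5%.
Aggregating (R2): 19.5822% + 9.66% + 7.7572% + 5% = 41.9994%.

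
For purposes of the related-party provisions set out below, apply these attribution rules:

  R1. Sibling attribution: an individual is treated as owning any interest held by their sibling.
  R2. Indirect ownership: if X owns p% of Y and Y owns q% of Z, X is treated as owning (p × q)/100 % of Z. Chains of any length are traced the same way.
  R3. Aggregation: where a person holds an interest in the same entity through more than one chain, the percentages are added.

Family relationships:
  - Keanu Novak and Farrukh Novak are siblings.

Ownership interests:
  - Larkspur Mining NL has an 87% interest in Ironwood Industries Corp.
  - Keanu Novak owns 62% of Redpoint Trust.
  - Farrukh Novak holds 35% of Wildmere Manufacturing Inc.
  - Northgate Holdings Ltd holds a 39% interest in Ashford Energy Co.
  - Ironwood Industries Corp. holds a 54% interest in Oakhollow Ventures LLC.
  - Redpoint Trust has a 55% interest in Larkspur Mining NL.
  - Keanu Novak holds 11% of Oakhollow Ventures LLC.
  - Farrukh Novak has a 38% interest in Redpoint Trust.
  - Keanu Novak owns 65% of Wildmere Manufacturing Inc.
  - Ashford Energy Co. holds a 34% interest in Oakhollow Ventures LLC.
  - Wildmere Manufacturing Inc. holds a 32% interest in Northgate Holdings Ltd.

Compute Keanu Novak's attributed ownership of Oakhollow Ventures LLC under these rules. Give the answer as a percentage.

By sibling attribution (R1), Keanu Novak is treated as also owning Farrukh Novak's interest in Redpoint Trust, giving 62% + 38% = 100%.
By sibling attribution (R1), Keanu Novak is treated as also owning Farrukh Novak's interest in Wildmere Manufacturing Inc, giving 65% + 35% = 100%.
Chain via Redpoint Trust → Larkspur Mining NL → Ironwood Industries Corp. (R2): 100% × 55% × 87% × 54% = 25.839% of Oakhollow Ventures LLC.
Chain via Wildmere Manufacturing Inc. → Northgate Holdings Ltd → Ashford Energy Co. (R2): 100% × 32% × 39% × 34% = 4.2432% of Oakhollow Ventures LLC.
Direct interest in Oakhollow Ventures LLC: 11%.
Aggregating (R3): 25.839% + 4.2432% + 11% = 41.0822%.

41.0822%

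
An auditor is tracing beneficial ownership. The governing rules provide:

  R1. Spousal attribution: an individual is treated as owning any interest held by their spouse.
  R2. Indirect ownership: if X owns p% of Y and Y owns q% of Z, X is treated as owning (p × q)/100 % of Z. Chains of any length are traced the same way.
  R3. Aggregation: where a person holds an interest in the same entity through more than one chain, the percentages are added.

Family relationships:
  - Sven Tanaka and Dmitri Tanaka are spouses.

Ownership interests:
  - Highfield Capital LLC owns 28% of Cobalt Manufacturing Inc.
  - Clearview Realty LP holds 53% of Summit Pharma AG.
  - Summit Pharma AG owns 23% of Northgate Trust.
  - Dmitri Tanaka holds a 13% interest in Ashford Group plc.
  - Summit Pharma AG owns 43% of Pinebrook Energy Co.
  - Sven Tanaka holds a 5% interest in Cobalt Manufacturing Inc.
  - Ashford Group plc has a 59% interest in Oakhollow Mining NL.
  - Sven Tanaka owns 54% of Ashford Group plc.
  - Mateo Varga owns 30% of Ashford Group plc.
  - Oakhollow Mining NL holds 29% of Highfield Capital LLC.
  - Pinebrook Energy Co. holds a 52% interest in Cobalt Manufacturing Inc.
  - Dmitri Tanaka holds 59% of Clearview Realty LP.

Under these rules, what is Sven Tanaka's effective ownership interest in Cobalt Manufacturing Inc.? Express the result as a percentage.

15.201808%

By spousal attribution (R1), Sven Tanaka is treated as also owning Dmitri Tanaka's interest in Ashford Group plc, giving 54% + 13% = 67%.
By spousal attribution (R1), Sven Tanaka is treated as owning Dmitri Tanaka's 59% interest in Clearview Realty LP.
Chain via Ashford Group plc → Oakhollow Mining NL → Highfield Capital LLC (R2): 67% × 59% × 29% × 28% = 3.209836% of Cobalt Manufacturing Inc.
Direct interest in Cobalt Manufacturing Inc: 5%.
Chain via Clearview Realty LP → Summit Pharma AG → Pinebrook Energy Co. (R2): 59% × 53% × 43% × 52% = 6.991972% of Cobalt Manufacturing Inc.
Aggregating (R3): 3.209836% + 5% + 6.991972% = 15.201808%.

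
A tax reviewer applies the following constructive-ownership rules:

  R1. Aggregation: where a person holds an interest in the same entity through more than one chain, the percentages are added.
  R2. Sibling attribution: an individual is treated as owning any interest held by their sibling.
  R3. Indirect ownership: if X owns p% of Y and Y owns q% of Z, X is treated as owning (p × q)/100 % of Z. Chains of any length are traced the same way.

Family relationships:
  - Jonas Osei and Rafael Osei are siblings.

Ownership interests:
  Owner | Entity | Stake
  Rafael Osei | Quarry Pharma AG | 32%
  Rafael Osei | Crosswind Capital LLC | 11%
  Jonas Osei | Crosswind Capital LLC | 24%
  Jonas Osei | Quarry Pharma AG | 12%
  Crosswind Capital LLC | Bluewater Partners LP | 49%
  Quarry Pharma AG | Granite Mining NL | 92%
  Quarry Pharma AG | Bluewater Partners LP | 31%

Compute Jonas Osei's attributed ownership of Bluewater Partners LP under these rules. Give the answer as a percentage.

By sibling attribution (R2), Jonas Osei is treated as also owning Rafael Osei's interest in Crosswind Capital LLC, giving 24% + 11% = 35%.
By sibling attribution (R2), Jonas Osei is treated as also owning Rafael Osei's interest in Quarry Pharma AG, giving 12% + 32% = 44%.
Chain via Crosswind Capital LLC (R3): 35% × 49% = 17.15% of Bluewater Partners LP.
Chain via Quarry Pharma AG (R3): 44% × 31% = 13.64% of Bluewater Partners LP.
Aggregating (R1): 17.15% + 13.64% = 30.79%.

30.79%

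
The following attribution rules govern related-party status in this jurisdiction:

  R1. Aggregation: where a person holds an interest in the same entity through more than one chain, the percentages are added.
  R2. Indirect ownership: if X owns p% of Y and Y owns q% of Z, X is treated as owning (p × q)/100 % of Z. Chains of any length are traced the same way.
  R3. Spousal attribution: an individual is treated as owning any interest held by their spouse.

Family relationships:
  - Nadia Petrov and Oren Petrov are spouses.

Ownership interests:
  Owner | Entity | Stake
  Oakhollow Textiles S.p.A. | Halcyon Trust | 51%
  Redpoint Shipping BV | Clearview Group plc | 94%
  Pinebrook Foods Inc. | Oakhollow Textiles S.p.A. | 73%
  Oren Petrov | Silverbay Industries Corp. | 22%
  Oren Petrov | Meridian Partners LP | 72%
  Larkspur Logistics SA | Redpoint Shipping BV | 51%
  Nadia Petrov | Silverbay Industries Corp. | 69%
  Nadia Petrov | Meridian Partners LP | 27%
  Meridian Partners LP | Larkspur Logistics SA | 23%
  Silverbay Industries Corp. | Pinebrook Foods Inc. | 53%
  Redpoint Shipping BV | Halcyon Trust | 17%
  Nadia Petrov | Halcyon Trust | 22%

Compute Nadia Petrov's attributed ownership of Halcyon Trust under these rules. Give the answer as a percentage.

By spousal attribution (R3), Nadia Petrov is treated as also owning Oren Petrov's interest in Meridian Partners LP, giving 27% + 72% = 99%.
By spousal attribution (R3), Nadia Petrov is treated as also owning Oren Petrov's interest in Silverbay Industries Corp, giving 69% + 22% = 91%.
Chain via Meridian Partners LP → Larkspur Logistics SA → Redpoint Shipping BV (R2): 99% × 23% × 51% × 17% = 1.974159% of Halcyon Trust.
Chain via Silverbay Industries Corp. → Pinebrook Foods Inc. → Oakhollow Textiles S.p.A. (R2): 91% × 53% × 73% × 51% = 17.956029% of Halcyon Trust.
Direct interest in Halcyon Trust: 22%.
Aggregating (R1): 1.974159% + 17.956029% + 22% = 41.930188%.

41.930188%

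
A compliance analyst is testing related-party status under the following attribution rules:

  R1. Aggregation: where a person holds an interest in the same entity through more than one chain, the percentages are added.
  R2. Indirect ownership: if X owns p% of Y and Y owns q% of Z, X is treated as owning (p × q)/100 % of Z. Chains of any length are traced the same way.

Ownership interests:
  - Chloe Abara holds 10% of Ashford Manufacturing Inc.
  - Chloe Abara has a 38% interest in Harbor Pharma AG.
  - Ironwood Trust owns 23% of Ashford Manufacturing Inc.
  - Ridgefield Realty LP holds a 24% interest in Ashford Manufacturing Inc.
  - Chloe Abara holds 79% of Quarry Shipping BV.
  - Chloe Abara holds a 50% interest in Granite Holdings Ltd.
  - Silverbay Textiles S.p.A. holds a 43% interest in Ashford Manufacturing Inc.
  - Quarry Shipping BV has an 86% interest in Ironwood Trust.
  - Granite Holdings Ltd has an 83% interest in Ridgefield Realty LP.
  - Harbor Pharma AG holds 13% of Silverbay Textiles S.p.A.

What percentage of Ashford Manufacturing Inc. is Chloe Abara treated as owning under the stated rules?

37.7104%

Chain via Quarry Shipping BV → Ironwood Trust (R2): 79% × 86% × 23% = 15.6262% of Ashford Manufacturing Inc.
Chain via Harbor Pharma AG → Silverbay Textiles S.p.A. (R2): 38% × 13% × 43% = 2.1242% of Ashford Manufacturing Inc.
Chain via Granite Holdings Ltd → Ridgefield Realty LP (R2): 50% × 83% × 24% = 9.96% of Ashford Manufacturing Inc.
Direct interest in Ashford Manufacturing Inc: 10%.
Aggregating (R1): 15.6262% + 2.1242% + 9.96% + 10% = 37.7104%.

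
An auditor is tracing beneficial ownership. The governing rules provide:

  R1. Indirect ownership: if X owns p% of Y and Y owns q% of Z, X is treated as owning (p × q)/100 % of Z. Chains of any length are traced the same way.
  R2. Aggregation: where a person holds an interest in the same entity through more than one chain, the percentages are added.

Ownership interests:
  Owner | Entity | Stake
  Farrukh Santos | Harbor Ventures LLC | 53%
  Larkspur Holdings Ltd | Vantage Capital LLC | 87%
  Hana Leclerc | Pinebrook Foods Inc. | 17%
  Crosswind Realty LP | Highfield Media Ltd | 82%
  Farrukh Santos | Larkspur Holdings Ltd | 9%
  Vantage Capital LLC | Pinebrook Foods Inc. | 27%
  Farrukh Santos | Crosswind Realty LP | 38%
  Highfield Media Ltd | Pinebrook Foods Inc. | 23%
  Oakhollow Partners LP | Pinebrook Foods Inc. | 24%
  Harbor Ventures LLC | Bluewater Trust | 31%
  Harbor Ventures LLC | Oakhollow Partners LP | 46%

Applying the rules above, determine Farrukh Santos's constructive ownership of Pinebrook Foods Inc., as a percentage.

15.1321%

Chain via Crosswind Realty LP → Highfield Media Ltd (R1): 38% × 82% × 23% = 7.1668% of Pinebrook Foods Inc.
Chain via Harbor Ventures LLC → Oakhollow Partners LP (R1): 53% × 46% × 24% = 5.8512% of Pinebrook Foods Inc.
Chain via Larkspur Holdings Ltd → Vantage Capital LLC (R1): 9% × 87% × 27% = 2.1141% of Pinebrook Foods Inc.
Aggregating (R2): 7.1668% + 5.8512% + 2.1141% = 15.1321%.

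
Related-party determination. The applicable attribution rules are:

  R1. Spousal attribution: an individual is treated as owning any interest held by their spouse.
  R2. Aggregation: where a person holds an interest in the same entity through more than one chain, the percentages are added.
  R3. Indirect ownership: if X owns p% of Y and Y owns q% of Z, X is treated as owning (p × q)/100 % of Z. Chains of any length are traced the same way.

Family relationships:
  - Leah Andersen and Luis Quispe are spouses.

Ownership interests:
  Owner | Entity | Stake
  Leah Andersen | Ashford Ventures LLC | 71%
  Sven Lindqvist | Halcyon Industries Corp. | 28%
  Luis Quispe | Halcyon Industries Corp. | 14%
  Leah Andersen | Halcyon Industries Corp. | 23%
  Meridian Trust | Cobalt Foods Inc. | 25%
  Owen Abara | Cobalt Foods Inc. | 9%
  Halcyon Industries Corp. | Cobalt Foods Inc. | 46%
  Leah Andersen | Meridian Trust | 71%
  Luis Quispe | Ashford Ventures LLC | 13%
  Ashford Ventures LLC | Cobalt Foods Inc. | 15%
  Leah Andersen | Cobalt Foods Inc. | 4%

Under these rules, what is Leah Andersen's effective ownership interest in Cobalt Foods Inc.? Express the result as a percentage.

By spousal attribution (R1), Leah Andersen is treated as also owning Luis Quispe's interest in Ashford Ventures LLC, giving 71% + 13% = 84%.
By spousal attribution (R1), Leah Andersen is treated as also owning Luis Quispe's interest in Halcyon Industries Corp, giving 23% + 14% = 37%.
Chain via Ashford Ventures LLC (R3): 84% × 15% = 12.6% of Cobalt Foods Inc.
Chain via Halcyon Industries Corp. (R3): 37% × 46% = 17.02% of Cobalt Foods Inc.
Chain via Meridian Trust (R3): 71% × 25% = 17.75% of Cobalt Foods Inc.
Direct interest in Cobalt Foods Inc: 4%.
Aggregating (R2): 12.6% + 17.02% + 17.75% + 4% = 51.37%.

51.37%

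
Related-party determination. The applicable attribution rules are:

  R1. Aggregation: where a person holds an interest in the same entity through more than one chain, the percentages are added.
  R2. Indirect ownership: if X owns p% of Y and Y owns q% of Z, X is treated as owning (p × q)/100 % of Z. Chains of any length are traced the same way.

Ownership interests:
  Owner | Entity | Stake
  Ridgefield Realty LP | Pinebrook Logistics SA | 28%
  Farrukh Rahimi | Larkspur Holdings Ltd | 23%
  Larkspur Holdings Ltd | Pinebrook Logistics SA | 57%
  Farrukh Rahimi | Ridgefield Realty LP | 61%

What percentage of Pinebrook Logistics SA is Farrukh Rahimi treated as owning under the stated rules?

Chain via Ridgefield Realty LP (R2): 61% × 28% = 17.08% of Pinebrook Logistics SA.
Chain via Larkspur Holdings Ltd (R2): 23% × 57% = 13.11% of Pinebrook Logistics SA.
Aggregating (R1): 17.08% + 13.11% = 30.19%.

30.19%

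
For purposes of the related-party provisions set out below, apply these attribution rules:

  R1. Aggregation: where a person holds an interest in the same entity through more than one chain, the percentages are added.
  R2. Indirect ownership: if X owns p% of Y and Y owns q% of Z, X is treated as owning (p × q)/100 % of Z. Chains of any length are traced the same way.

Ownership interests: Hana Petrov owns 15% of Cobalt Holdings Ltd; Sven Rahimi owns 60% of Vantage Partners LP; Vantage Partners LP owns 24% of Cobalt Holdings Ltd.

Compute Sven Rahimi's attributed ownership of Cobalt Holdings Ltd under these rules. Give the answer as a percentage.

14.4%

Chain via Vantage Partners LP (R2): 60% × 24% = 14.4% of Cobalt Holdings Ltd.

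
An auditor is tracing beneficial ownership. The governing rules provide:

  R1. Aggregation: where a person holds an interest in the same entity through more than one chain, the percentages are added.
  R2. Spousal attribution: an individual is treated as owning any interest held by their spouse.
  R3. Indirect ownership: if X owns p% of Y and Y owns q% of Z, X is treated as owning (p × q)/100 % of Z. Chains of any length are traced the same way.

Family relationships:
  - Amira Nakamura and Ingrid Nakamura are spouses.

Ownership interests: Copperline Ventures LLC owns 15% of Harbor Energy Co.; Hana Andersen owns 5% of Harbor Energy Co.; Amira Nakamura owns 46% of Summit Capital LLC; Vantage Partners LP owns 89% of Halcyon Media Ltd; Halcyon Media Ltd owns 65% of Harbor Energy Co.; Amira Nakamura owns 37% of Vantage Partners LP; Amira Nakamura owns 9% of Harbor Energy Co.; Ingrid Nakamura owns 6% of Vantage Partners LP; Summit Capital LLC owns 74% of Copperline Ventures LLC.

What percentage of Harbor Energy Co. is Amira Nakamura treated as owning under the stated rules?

38.9815%

By spousal attribution (R2), Amira Nakamura is treated as also owning Ingrid Nakamura's interest in Vantage Partners LP, giving 37% + 6% = 43%.
Chain via Vantage Partners LP → Halcyon Media Ltd (R3): 43% × 89% × 65% = 24.8755% of Harbor Energy Co.
Chain via Summit Capital LLC → Copperline Ventures LLC (R3): 46% × 74% × 15% = 5.106% of Harbor Energy Co.
Direct interest in Harbor Energy Co: 9%.
Aggregating (R1): 24.8755% + 5.106% + 9% = 38.9815%.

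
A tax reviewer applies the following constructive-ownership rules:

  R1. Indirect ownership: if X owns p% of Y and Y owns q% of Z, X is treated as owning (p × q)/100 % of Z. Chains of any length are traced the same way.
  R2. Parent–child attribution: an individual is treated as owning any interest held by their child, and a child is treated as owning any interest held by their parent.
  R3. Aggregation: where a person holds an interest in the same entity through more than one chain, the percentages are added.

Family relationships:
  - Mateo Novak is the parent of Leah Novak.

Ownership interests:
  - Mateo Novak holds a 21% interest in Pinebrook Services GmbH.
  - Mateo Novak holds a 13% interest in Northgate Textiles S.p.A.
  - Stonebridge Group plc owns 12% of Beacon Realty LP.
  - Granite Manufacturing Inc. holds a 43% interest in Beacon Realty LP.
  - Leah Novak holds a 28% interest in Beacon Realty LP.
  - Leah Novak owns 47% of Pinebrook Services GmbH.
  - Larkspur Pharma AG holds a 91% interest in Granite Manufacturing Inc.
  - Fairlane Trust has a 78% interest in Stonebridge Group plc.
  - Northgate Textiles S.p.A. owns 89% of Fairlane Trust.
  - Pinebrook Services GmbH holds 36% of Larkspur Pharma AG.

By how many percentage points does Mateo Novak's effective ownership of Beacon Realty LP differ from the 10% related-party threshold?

28.661976

By parent–child attribution (R2), Mateo Novak is treated as also owning Leah Novak's interest in Pinebrook Services GmbH, giving 21% + 47% = 68%.
By parent–child attribution (R2), Mateo Novak is treated as owning Leah Novak's 28% interest in Beacon Realty LP.
Chain via Pinebrook Services GmbH → Larkspur Pharma AG → Granite Manufacturing Inc. (R1): 68% × 36% × 91% × 43% = 9.579024% of Beacon Realty LP.
Chain via Northgate Textiles S.p.A. → Fairlane Trust → Stonebridge Group plc (R1): 13% × 89% × 78% × 12% = 1.082952% of Beacon Realty LP.
Direct interest in Beacon Realty LP: 28%.
Aggregating (R3): 9.579024% + 1.082952% + 28% = 38.661976%.
38.661976% exceeds the 10% threshold by 28.661976 percentage points.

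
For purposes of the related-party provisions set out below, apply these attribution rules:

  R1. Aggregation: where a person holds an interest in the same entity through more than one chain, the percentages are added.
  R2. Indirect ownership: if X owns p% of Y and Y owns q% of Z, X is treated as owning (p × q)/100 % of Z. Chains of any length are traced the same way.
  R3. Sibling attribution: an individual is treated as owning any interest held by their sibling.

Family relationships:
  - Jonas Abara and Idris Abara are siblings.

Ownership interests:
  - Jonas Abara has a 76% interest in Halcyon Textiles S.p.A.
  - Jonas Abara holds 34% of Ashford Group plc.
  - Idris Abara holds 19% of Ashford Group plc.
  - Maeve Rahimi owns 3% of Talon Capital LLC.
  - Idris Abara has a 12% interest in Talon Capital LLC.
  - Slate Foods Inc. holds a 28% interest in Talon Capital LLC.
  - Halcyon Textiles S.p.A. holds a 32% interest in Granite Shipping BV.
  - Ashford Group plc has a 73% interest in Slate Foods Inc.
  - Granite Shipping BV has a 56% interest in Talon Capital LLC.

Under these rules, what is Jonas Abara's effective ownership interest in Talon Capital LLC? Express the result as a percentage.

By sibling attribution (R3), Jonas Abara is treated as also owning Idris Abara's interest in Ashford Group plc, giving 34% + 19% = 53%.
By sibling attribution (R3), Jonas Abara is treated as owning Idris Abara's 12% interest in Talon Capital LLC.
Chain via Halcyon Textiles S.p.A. → Granite Shipping BV (R2): 76% × 32% × 56% = 13.6192% of Talon Capital LLC.
Chain via Ashford Group plc → Slate Foods Inc. (R2): 53% × 73% × 28% = 10.8332% of Talon Capital LLC.
Direct interest in Talon Capital LLC: 12%.
Aggregating (R1): 13.6192% + 10.8332% + 12% = 36.4524%.

36.4524%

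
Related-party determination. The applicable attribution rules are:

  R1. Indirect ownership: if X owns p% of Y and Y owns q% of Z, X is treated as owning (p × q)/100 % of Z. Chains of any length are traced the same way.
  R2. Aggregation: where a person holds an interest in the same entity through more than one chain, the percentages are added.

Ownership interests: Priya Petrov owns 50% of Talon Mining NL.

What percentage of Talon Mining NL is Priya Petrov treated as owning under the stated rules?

50%

Direct interest in Talon Mining NL: 50%.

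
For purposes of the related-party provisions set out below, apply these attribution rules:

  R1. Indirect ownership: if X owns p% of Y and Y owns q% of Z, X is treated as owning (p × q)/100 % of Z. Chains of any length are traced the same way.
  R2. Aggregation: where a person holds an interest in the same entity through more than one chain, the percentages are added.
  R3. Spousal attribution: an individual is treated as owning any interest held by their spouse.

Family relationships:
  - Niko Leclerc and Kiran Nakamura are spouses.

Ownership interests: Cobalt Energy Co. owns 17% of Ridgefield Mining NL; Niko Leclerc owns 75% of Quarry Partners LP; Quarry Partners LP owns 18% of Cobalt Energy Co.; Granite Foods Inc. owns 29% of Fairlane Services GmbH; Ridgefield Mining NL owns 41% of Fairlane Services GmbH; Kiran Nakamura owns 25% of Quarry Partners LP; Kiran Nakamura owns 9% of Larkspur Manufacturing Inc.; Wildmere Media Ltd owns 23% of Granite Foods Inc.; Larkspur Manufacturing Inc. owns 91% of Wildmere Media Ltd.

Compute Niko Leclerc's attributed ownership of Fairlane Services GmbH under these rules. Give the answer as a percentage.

1.800873%

By spousal attribution (R3), Niko Leclerc is treated as also owning Kiran Nakamura's interest in Quarry Partners LP, giving 75% + 25% = 100%.
By spousal attribution (R3), Niko Leclerc is treated as owning Kiran Nakamura's 9% interest in Larkspur Manufacturing Inc.
Chain via Quarry Partners LP → Cobalt Energy Co. → Ridgefield Mining NL (R1): 100% × 18% × 17% × 41% = 1.2546% of Fairlane Services GmbH.
Chain via Larkspur Manufacturing Inc. → Wildmere Media Ltd → Granite Foods Inc. (R1): 9% × 91% × 23% × 29% = 0.546273% of Fairlane Services GmbH.
Aggregating (R2): 1.2546% + 0.546273% = 1.800873%.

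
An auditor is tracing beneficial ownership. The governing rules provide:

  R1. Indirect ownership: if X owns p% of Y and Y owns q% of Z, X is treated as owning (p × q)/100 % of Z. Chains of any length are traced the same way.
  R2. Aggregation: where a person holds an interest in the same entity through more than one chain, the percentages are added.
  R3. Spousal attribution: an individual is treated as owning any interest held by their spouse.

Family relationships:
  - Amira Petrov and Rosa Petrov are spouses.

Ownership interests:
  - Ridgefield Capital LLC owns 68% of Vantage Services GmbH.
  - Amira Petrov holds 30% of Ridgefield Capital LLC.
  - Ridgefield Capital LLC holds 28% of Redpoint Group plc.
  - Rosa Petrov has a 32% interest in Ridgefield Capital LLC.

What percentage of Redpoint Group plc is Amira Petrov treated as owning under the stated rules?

17.36%

By spousal attribution (R3), Amira Petrov is treated as also owning Rosa Petrov's interest in Ridgefield Capital LLC, giving 30% + 32% = 62%.
Chain via Ridgefield Capital LLC (R1): 62% × 28% = 17.36% of Redpoint Group plc.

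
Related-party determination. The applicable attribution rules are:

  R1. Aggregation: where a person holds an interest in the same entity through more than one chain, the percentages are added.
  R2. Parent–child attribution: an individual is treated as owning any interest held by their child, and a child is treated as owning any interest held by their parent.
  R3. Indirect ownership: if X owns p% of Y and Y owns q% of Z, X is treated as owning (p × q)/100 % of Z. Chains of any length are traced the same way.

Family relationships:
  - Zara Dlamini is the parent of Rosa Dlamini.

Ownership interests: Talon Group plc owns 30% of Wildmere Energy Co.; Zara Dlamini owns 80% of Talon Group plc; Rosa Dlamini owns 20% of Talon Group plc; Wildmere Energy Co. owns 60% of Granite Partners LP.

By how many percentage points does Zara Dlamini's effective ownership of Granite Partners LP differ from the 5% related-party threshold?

13

By parent–child attribution (R2), Zara Dlamini is treated as also owning Rosa Dlamini's interest in Talon Group plc, giving 80% + 20% = 100%.
Chain via Talon Group plc → Wildmere Energy Co. (R3): 100% × 30% × 60% = 18% of Granite Partners LP.
18% exceeds the 5% threshold by 13 percentage points.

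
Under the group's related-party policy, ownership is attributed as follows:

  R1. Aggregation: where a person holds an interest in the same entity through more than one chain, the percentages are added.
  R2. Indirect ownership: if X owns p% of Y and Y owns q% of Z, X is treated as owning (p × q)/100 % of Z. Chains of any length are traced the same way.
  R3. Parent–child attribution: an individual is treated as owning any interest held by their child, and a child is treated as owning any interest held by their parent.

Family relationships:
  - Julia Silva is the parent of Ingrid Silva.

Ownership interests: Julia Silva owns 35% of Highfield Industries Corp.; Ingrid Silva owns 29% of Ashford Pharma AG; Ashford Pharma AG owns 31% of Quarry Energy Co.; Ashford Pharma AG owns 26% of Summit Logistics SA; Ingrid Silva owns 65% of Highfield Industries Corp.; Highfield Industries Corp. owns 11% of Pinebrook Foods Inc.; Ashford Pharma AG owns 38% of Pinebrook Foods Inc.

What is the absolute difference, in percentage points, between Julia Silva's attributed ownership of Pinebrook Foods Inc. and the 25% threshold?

2.98

By parent–child attribution (R3), Julia Silva is treated as also owning Ingrid Silva's interest in Highfield Industries Corp, giving 35% + 65% = 100%.
By parent–child attribution (R3), Julia Silva is treated as owning Ingrid Silva's 29% interest in Ashford Pharma AG.
Chain via Highfield Industries Corp. (R2): 100% × 11% = 11% of Pinebrook Foods Inc.
Chain via Ashford Pharma AG (R2): 29% × 38% = 11.02% of Pinebrook Foods Inc.
Aggregating (R1): 11% + 11.02% = 22.02%.
22.02% falls short of the 25% threshold by 2.98 percentage points.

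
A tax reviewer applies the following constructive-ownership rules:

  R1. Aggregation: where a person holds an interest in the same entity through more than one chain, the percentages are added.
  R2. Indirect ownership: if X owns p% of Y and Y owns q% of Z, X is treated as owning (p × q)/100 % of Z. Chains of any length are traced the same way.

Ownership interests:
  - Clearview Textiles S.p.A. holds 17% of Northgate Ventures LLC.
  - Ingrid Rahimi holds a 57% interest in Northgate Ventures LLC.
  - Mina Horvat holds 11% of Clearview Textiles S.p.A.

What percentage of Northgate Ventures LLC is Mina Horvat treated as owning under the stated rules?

Chain via Clearview Textiles S.p.A. (R2): 11% × 17% = 1.87% of Northgate Ventures LLC.

1.87%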